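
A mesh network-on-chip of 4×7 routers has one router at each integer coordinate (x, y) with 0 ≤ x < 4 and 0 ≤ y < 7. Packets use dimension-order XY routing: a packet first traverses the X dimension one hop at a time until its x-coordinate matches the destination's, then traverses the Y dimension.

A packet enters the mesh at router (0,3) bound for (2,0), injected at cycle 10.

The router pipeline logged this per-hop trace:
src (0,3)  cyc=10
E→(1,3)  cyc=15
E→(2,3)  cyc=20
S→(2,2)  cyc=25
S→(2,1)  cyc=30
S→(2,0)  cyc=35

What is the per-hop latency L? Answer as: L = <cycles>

cyc[1] − cyc[0] = 15 − 10 = 5.
Each hop adds L, hence L = 5.

L = 5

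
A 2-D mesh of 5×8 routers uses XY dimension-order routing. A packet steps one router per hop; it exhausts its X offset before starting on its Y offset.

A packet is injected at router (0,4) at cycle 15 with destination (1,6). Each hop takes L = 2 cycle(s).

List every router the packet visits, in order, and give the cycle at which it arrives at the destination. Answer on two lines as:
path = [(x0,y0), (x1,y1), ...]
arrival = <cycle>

  0. router=(0,4) cycle=15 (inject)
  1. router=(1,4) cycle=17 dir=E
  2. router=(1,5) cycle=19 dir=N
  3. router=(1,6) cycle=21 dir=N

path = [(0,4), (1,4), (1,5), (1,6)]
arrival = 21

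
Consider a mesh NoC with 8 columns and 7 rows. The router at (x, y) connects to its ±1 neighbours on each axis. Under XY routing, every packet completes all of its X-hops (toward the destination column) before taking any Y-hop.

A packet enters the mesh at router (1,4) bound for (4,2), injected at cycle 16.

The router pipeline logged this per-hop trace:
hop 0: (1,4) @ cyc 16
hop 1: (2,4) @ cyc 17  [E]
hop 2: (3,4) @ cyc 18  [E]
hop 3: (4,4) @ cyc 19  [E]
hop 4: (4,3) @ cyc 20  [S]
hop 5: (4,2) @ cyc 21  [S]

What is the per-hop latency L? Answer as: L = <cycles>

cyc[1] − cyc[0] = 17 − 16 = 1.
Each hop adds L, hence L = 1.

L = 1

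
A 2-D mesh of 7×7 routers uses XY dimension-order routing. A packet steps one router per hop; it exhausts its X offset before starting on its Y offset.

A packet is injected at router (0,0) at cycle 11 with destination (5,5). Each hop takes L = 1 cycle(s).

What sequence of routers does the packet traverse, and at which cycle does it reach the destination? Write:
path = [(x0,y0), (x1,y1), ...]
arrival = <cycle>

[0] x=0 y=0 t=11
[1] x=1 y=0 t=12 →E
[2] x=2 y=0 t=13 →E
[3] x=3 y=0 t=14 →E
[4] x=4 y=0 t=15 →E
[5] x=5 y=0 t=16 →E
[6] x=5 y=1 t=17 →N
[7] x=5 y=2 t=18 →N
[8] x=5 y=3 t=19 →N
[9] x=5 y=4 t=20 →N
[10] x=5 y=5 t=21 →N

path = [(0,0), (1,0), (2,0), (3,0), (4,0), (5,0), (5,1), (5,2), (5,3), (5,4), (5,5)]
arrival = 21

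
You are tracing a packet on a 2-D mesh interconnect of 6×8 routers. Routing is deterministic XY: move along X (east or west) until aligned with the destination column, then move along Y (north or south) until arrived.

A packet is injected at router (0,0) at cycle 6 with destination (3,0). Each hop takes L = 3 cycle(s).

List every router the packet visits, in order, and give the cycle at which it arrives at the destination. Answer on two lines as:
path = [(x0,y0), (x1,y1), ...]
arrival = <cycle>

path = [(0,0), (1,0), (2,0), (3,0)]
arrival = 15

#0 — 0,0 | c6
#1 — 1,0 | c9 | E
#2 — 2,0 | c12 | E
#3 — 3,0 | c15 | E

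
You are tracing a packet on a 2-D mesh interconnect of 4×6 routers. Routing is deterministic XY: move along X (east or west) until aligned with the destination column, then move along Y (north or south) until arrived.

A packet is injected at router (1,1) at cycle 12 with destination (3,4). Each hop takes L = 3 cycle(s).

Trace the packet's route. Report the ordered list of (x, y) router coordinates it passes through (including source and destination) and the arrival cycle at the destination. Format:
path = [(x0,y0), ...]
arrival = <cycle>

src (1,1)  cyc=12
E→(2,1)  cyc=15
E→(3,1)  cyc=18
N→(3,2)  cyc=21
N→(3,3)  cyc=24
N→(3,4)  cyc=27

path = [(1,1), (2,1), (3,1), (3,2), (3,3), (3,4)]
arrival = 27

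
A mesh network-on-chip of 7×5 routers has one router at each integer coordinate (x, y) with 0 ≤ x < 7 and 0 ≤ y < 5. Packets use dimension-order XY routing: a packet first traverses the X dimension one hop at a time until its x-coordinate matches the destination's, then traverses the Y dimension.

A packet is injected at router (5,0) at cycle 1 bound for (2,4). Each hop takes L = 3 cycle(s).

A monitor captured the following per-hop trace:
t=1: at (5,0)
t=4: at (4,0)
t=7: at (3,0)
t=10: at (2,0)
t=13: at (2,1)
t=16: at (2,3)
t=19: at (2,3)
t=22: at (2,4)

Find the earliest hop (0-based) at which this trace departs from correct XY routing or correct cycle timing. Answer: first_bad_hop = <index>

hop 1: step (-1,+0), +3 cyc — ok
hop 2: step (-1,+0), +3 cyc — ok
hop 3: step (-1,+0), +3 cyc — ok
hop 4: step (+0,+1), +3 cyc — ok
hop 5: step (+0,+2), +3 cyc — BAD: non-unit step

first_bad_hop = 5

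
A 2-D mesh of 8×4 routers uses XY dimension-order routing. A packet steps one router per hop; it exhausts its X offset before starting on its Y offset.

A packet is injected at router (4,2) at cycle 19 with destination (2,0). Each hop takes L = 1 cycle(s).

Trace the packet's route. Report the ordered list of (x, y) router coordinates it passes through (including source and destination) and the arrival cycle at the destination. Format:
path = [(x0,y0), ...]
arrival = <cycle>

path = [(4,2), (3,2), (2,2), (2,1), (2,0)]
arrival = 23

src (4,2)  cyc=19
W→(3,2)  cyc=20
W→(2,2)  cyc=21
S→(2,1)  cyc=22
S→(2,0)  cyc=23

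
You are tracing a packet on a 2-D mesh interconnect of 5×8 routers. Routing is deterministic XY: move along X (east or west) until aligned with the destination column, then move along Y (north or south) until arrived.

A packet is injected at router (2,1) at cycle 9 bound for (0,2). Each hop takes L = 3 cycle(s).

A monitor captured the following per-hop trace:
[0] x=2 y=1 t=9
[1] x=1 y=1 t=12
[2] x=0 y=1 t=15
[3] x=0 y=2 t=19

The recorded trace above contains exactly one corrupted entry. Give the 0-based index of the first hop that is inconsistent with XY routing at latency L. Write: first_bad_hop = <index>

first_bad_hop = 3

[1] (-1,+0) / 3c ⇒ ok
[2] (-1,+0) / 3c ⇒ ok
[3] (+0,+1) / 4c ⇒ BAD: Δcyc=4≠L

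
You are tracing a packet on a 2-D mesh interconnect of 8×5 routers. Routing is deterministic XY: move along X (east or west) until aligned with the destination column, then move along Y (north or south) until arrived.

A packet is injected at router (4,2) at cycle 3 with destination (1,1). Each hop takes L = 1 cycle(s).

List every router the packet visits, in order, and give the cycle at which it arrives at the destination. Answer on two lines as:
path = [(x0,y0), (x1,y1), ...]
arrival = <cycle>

path = [(4,2), (3,2), (2,2), (1,2), (1,1)]
arrival = 7

[0] x=4 y=2 t=3
[1] x=3 y=2 t=4 →W
[2] x=2 y=2 t=5 →W
[3] x=1 y=2 t=6 →W
[4] x=1 y=1 t=7 →S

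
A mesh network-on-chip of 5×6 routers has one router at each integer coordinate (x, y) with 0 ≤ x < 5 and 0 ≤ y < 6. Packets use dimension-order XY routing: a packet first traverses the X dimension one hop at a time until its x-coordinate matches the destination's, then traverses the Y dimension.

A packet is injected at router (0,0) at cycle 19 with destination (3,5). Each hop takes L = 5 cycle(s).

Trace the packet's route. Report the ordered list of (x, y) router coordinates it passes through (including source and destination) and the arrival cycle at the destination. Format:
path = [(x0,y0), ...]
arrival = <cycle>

src (0,0)  cyc=19
E→(1,0)  cyc=24
E→(2,0)  cyc=29
E→(3,0)  cyc=34
N→(3,1)  cyc=39
N→(3,2)  cyc=44
N→(3,3)  cyc=49
N→(3,4)  cyc=54
N→(3,5)  cyc=59

path = [(0,0), (1,0), (2,0), (3,0), (3,1), (3,2), (3,3), (3,4), (3,5)]
arrival = 59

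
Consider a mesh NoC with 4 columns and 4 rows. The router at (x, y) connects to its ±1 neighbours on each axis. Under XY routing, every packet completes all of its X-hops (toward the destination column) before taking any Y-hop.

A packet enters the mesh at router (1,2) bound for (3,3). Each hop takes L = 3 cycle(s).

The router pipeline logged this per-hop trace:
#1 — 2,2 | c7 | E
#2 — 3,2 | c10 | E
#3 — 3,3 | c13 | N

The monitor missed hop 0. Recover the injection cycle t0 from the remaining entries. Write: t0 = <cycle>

t0 = 4

Hop 1 reached at cycle 7; hop k is at t0 + k·L.
t0 = cyc[1] − L = 7 − 3 = 4.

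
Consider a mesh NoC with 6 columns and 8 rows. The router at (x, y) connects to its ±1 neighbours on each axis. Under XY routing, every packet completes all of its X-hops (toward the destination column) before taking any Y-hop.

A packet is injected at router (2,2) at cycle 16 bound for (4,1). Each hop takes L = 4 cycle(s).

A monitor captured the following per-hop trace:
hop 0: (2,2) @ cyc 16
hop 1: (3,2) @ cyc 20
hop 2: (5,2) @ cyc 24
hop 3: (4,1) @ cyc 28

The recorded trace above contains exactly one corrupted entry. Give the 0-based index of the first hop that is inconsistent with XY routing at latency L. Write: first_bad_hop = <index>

first_bad_hop = 2

check 1→ d=(1,0) cyc+4: ok
check 2→ d=(2,0) cyc+4: BAD: non-unit step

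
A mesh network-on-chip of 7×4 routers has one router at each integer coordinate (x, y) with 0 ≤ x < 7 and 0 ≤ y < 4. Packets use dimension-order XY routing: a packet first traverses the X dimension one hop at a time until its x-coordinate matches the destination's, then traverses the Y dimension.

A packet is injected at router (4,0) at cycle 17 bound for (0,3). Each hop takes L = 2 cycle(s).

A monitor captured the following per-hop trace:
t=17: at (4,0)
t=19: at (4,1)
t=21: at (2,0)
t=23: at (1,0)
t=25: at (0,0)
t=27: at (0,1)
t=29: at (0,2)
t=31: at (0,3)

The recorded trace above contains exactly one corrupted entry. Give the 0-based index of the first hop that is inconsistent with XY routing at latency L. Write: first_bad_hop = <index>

hop 1: step (+0,+1), +2 cyc — BAD: Y-move but x=4≠0

first_bad_hop = 1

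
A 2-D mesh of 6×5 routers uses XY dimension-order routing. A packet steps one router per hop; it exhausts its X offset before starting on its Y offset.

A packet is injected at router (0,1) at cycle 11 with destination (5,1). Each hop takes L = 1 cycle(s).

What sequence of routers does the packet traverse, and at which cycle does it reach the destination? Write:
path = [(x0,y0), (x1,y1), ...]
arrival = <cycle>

path = [(0,1), (1,1), (2,1), (3,1), (4,1), (5,1)]
arrival = 16

hop 0: (0,1) @ cyc 11
hop 1: (1,1) @ cyc 12  [E]
hop 2: (2,1) @ cyc 13  [E]
hop 3: (3,1) @ cyc 14  [E]
hop 4: (4,1) @ cyc 15  [E]
hop 5: (5,1) @ cyc 16  [E]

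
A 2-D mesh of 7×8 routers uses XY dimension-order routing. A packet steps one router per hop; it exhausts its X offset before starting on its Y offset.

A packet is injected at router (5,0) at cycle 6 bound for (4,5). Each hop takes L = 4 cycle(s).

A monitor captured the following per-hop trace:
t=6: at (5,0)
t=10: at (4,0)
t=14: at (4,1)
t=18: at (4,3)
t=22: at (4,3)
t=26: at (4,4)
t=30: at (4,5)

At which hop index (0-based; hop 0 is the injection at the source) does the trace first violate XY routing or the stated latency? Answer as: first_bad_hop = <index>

[1] (-1,+0) / 4c ⇒ ok
[2] (+0,+1) / 4c ⇒ ok
[3] (+0,+2) / 4c ⇒ BAD: non-unit step

first_bad_hop = 3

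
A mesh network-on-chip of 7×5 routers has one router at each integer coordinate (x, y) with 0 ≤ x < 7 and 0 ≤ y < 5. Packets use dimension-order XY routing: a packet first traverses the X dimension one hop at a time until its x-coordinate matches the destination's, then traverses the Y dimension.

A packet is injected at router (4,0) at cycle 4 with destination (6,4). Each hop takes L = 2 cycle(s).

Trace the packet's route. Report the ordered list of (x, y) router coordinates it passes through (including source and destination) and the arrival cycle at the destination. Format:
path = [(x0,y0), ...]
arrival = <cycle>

hop 0: (4,0) @ cyc 4
hop 1: (5,0) @ cyc 6  [E]
hop 2: (6,0) @ cyc 8  [E]
hop 3: (6,1) @ cyc 10  [N]
hop 4: (6,2) @ cyc 12  [N]
hop 5: (6,3) @ cyc 14  [N]
hop 6: (6,4) @ cyc 16  [N]

path = [(4,0), (5,0), (6,0), (6,1), (6,2), (6,3), (6,4)]
arrival = 16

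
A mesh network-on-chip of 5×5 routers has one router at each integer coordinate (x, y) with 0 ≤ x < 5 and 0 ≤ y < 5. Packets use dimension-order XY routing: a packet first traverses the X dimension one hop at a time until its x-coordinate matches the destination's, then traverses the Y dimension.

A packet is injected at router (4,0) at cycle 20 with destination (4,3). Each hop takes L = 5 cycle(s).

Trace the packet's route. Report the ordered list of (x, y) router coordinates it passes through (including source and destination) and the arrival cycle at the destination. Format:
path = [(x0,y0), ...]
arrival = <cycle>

  0. router=(4,0) cycle=20 (inject)
  1. router=(4,1) cycle=25 dir=N
  2. router=(4,2) cycle=30 dir=N
  3. router=(4,3) cycle=35 dir=N

path = [(4,0), (4,1), (4,2), (4,3)]
arrival = 35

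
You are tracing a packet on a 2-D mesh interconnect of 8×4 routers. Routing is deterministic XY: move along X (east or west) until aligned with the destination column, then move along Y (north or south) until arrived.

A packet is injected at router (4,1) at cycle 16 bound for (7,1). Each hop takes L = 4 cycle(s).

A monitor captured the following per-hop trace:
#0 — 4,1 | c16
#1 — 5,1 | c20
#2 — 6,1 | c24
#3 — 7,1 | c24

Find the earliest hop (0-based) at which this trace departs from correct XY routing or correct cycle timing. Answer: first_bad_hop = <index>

first_bad_hop = 3

  1: Δx=+1 Δy=+0 Δt=4 [ok]
  2: Δx=+1 Δy=+0 Δt=4 [ok]
  3: Δx=+1 Δy=+0 Δt=0 [BAD: Δcyc=0≠L]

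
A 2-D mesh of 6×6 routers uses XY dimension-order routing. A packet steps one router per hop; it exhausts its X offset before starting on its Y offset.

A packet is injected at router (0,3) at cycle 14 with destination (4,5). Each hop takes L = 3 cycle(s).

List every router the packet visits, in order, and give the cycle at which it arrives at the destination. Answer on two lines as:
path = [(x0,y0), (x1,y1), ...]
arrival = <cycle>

path = [(0,3), (1,3), (2,3), (3,3), (4,3), (4,4), (4,5)]
arrival = 32

  0. router=(0,3) cycle=14 (inject)
  1. router=(1,3) cycle=17 dir=E
  2. router=(2,3) cycle=20 dir=E
  3. router=(3,3) cycle=23 dir=E
  4. router=(4,3) cycle=26 dir=E
  5. router=(4,4) cycle=29 dir=N
  6. router=(4,5) cycle=32 dir=N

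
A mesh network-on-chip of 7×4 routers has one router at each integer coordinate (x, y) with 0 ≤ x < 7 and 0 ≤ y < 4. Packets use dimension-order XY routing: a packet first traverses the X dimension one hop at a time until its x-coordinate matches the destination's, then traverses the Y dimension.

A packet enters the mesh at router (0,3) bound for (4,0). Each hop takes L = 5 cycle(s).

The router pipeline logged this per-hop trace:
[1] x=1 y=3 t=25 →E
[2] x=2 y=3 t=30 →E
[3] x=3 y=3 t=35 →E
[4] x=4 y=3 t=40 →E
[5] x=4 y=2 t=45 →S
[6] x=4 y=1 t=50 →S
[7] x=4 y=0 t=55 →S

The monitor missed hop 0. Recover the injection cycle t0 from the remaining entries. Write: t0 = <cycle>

cyc[1] = 25 and cyc[k] = t0 + k·L for every k.
Therefore t0 = 25 − L = 20.

t0 = 20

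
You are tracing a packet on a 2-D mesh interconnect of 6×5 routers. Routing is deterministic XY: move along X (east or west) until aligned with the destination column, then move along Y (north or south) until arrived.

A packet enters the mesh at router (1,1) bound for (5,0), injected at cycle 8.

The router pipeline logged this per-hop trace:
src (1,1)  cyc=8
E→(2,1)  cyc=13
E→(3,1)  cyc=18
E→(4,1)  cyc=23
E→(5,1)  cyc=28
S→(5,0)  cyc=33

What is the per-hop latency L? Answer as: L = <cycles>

L = 5

From hop 0 (8) to hop 1 (13): +5 cycles.
One hop costs L cycles, so L = 5.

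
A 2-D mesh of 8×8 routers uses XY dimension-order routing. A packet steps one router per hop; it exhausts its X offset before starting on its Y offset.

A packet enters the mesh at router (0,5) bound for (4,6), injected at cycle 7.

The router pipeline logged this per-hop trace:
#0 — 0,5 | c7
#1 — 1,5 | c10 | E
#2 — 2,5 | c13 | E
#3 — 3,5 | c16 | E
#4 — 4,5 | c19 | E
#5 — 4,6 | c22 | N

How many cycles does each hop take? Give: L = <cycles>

cyc[1] − cyc[0] = 10 − 7 = 3.
Per-hop latency L = Δcyc = 3.

L = 3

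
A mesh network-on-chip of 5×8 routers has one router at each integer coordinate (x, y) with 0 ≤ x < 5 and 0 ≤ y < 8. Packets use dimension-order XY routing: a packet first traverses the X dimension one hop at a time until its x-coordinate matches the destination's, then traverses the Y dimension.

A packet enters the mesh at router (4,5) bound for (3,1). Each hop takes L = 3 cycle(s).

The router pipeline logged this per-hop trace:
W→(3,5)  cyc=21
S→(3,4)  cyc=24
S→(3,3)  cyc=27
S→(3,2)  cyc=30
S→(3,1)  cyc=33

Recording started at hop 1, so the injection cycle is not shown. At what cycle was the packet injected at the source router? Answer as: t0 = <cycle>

cyc[1] = 21 and cyc[k] = t0 + k·L for every k.
Subtract one hop: t0 = 21 − 3 = 18.

t0 = 18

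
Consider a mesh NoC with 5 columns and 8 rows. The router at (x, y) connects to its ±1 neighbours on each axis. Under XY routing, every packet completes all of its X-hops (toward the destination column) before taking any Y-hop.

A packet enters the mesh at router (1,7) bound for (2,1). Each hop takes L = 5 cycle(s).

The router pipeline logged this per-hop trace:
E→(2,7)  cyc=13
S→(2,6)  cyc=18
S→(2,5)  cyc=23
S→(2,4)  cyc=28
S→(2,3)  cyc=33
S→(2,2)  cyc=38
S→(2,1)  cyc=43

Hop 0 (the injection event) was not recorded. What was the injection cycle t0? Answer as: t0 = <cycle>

t0 = 8

cyc[1] = 13 and cyc[k] = t0 + k·L for every k.
t0 = cyc[1] − L = 13 − 5 = 8.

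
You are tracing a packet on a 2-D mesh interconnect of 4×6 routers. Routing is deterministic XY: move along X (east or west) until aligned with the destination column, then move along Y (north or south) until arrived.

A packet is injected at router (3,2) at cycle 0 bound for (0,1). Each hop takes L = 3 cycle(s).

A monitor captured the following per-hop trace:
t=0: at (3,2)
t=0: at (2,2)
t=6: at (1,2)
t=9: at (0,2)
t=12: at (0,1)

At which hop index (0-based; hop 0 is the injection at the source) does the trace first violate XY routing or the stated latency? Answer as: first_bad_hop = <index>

[1] (-1,+0) / 0c ⇒ BAD: Δcyc=0≠L

first_bad_hop = 1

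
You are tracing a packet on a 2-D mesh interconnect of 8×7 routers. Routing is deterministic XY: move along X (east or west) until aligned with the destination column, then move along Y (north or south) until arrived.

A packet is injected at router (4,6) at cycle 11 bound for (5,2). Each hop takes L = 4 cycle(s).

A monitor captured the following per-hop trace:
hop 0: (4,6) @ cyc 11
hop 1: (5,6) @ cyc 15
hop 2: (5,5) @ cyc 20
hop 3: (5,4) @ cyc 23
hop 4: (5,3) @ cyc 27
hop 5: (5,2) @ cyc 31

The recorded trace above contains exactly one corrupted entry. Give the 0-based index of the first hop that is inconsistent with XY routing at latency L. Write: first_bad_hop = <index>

first_bad_hop = 2

  1: Δx=+1 Δy=+0 Δt=4 [ok]
  2: Δx=+0 Δy=-1 Δt=5 [BAD: Δcyc=5≠L]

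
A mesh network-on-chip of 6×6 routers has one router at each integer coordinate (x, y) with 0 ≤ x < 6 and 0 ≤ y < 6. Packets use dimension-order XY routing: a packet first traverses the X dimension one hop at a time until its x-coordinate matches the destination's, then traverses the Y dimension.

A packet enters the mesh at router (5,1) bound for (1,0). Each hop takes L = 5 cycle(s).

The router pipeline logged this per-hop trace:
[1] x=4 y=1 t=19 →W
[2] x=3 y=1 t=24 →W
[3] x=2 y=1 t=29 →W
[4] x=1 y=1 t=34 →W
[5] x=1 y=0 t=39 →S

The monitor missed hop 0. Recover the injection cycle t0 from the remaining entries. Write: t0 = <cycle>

Hop 1 reached at cycle 19; hop k is at t0 + k·L.
So t0 = 19 − 1·5 = 14.

t0 = 14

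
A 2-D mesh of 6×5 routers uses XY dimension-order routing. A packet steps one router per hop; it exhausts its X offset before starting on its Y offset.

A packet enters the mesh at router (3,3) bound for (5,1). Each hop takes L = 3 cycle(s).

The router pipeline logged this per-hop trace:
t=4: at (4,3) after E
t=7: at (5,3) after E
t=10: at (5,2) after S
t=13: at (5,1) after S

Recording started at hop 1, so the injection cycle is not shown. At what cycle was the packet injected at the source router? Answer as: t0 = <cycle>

t0 = 1

The first recorded entry is hop 1 at cycle 4.
So t0 = 4 − 1·3 = 1.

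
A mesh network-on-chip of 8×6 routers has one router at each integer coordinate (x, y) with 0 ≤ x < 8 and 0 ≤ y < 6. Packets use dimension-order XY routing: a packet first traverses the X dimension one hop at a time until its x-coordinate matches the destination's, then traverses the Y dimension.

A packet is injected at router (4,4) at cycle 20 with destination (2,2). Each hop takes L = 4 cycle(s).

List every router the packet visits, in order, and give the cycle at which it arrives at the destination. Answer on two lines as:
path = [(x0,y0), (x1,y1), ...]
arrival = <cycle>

hop 0: (4,4) @ cyc 20
hop 1: (3,4) @ cyc 24  [W]
hop 2: (2,4) @ cyc 28  [W]
hop 3: (2,3) @ cyc 32  [S]
hop 4: (2,2) @ cyc 36  [S]

path = [(4,4), (3,4), (2,4), (2,3), (2,2)]
arrival = 36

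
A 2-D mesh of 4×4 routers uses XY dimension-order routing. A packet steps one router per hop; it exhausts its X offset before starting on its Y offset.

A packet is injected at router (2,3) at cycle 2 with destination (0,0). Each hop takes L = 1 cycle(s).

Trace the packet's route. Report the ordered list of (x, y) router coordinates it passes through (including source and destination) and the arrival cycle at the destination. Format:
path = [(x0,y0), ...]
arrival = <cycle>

[0] x=2 y=3 t=2
[1] x=1 y=3 t=3 →W
[2] x=0 y=3 t=4 →W
[3] x=0 y=2 t=5 →S
[4] x=0 y=1 t=6 →S
[5] x=0 y=0 t=7 →S

path = [(2,3), (1,3), (0,3), (0,2), (0,1), (0,0)]
arrival = 7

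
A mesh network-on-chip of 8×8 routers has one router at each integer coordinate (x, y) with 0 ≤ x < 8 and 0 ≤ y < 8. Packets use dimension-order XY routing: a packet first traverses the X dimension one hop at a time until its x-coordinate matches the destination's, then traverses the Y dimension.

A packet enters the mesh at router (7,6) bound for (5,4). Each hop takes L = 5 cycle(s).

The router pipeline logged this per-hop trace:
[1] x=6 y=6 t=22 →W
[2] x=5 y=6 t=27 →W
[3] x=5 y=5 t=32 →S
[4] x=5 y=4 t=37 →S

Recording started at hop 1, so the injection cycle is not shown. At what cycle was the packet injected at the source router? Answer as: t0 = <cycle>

At hop 1 the cycle is 22; in general cyc_k = t0 + kL.
So t0 = 22 − 1·5 = 17.

t0 = 17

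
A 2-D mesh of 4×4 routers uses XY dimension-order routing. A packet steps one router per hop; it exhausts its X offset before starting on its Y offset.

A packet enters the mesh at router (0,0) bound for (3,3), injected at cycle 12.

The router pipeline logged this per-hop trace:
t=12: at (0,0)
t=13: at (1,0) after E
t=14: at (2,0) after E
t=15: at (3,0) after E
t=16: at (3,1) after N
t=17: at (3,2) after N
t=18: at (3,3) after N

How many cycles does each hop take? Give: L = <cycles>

cyc[1] − cyc[0] = 13 − 12 = 1.
Each hop adds L, hence L = 1.

L = 1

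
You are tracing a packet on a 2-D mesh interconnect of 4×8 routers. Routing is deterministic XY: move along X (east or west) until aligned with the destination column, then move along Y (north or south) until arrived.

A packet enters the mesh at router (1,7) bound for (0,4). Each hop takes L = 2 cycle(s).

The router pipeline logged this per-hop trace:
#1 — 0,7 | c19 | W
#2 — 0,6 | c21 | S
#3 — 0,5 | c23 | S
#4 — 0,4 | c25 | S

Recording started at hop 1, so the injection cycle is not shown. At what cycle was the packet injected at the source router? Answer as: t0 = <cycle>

At hop 1 the cycle is 19; in general cyc_k = t0 + kL.
So t0 = 19 − 1·2 = 17.

t0 = 17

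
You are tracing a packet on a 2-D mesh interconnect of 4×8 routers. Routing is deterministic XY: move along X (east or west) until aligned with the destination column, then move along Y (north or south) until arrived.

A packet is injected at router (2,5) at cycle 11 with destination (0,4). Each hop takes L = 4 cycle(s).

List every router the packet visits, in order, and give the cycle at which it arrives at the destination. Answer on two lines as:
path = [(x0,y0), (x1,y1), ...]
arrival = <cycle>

#0 — 2,5 | c11
#1 — 1,5 | c15 | W
#2 — 0,5 | c19 | W
#3 — 0,4 | c23 | S

path = [(2,5), (1,5), (0,5), (0,4)]
arrival = 23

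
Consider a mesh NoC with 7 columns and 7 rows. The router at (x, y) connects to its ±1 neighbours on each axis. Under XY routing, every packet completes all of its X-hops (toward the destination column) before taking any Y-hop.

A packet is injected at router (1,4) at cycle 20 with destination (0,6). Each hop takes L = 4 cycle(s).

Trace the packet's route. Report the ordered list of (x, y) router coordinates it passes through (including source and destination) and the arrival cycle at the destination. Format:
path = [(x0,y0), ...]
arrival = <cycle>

path = [(1,4), (0,4), (0,5), (0,6)]
arrival = 32

  0. router=(1,4) cycle=20 (inject)
  1. router=(0,4) cycle=24 dir=W
  2. router=(0,5) cycle=28 dir=N
  3. router=(0,6) cycle=32 dir=N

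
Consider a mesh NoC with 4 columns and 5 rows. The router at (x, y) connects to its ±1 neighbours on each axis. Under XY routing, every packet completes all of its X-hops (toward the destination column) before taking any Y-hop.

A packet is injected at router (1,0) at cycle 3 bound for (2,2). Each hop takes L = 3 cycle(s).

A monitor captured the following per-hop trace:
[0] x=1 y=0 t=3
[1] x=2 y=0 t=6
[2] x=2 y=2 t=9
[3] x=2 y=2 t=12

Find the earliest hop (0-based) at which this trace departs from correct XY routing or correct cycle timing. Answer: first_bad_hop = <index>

  1: Δx=+1 Δy=+0 Δt=3 [ok]
  2: Δx=+0 Δy=+2 Δt=3 [BAD: non-unit step]

first_bad_hop = 2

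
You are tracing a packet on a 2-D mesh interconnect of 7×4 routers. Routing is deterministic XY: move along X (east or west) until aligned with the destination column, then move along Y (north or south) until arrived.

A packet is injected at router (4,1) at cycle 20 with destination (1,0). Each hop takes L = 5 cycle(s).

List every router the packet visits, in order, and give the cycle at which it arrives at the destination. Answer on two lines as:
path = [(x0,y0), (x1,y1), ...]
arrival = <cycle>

path = [(4,1), (3,1), (2,1), (1,1), (1,0)]
arrival = 40

src (4,1)  cyc=20
W→(3,1)  cyc=25
W→(2,1)  cyc=30
W→(1,1)  cyc=35
S→(1,0)  cyc=40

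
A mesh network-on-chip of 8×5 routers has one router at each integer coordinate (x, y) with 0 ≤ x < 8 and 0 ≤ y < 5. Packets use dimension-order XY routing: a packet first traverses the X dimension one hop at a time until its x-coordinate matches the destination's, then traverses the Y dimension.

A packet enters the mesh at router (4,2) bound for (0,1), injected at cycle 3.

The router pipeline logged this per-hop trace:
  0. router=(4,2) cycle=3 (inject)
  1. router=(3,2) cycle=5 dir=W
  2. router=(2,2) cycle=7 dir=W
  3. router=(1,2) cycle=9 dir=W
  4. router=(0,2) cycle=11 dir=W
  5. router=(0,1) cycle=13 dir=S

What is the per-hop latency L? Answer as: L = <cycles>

cyc[1] − cyc[0] = 5 − 3 = 2.
That increment is L by definition: L = 2.

L = 2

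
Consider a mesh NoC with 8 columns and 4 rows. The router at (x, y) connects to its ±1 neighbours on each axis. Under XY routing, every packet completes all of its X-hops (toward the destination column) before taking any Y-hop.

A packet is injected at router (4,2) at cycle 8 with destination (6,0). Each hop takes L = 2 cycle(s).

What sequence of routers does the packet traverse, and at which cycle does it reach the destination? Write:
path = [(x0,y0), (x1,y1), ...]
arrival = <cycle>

path = [(4,2), (5,2), (6,2), (6,1), (6,0)]
arrival = 16

t=8: at (4,2)
t=10: at (5,2) after E
t=12: at (6,2) after E
t=14: at (6,1) after S
t=16: at (6,0) after S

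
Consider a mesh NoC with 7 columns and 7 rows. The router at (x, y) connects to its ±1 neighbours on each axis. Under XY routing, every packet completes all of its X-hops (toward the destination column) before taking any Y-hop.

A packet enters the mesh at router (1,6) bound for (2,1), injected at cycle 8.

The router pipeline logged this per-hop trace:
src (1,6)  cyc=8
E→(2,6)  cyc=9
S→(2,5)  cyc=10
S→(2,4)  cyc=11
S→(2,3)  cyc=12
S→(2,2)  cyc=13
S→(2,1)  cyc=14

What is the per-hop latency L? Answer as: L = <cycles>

Between hops 0 and 1 the cycle counter advances 9 − 8 = 1.
That increment is L by definition: L = 1.

L = 1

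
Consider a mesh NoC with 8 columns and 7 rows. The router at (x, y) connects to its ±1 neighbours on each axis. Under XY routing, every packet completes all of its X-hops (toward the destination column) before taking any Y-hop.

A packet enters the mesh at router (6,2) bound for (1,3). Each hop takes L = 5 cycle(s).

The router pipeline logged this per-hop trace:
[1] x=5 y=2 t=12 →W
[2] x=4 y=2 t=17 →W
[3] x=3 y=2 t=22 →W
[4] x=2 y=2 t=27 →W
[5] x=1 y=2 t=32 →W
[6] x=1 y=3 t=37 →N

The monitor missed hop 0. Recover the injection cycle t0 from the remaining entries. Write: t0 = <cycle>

t0 = 7

The first recorded entry is hop 1 at cycle 12.
Subtract one hop: t0 = 12 − 5 = 7.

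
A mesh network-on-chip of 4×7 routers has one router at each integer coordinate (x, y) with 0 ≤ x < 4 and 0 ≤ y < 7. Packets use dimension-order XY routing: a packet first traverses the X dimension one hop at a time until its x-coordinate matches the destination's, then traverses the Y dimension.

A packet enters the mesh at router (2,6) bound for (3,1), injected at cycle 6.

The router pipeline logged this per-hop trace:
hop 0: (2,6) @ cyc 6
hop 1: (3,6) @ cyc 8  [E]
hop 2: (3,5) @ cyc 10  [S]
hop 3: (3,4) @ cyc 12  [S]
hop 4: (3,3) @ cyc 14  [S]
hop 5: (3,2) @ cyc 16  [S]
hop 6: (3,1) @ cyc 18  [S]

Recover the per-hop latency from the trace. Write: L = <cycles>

cyc[1] − cyc[0] = 8 − 6 = 2.
That increment is L by definition: L = 2.

L = 2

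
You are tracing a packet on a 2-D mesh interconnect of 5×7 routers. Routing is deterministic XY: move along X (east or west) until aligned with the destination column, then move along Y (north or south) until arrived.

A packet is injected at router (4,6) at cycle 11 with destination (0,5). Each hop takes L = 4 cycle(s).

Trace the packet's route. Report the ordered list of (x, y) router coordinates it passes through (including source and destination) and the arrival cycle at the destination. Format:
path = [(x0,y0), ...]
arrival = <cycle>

  0. router=(4,6) cycle=11 (inject)
  1. router=(3,6) cycle=15 dir=W
  2. router=(2,6) cycle=19 dir=W
  3. router=(1,6) cycle=23 dir=W
  4. router=(0,6) cycle=27 dir=W
  5. router=(0,5) cycle=31 dir=S

path = [(4,6), (3,6), (2,6), (1,6), (0,6), (0,5)]
arrival = 31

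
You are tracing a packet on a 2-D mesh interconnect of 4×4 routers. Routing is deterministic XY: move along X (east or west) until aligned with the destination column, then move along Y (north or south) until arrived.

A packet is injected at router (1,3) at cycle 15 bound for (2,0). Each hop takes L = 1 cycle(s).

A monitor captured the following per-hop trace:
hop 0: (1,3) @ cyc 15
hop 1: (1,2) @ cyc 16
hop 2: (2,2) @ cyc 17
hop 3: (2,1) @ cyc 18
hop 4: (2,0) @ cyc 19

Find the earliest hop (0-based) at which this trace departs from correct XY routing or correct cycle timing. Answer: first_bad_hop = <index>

  1: Δx=+0 Δy=-1 Δt=1 [BAD: Y-move but x=1≠2]

first_bad_hop = 1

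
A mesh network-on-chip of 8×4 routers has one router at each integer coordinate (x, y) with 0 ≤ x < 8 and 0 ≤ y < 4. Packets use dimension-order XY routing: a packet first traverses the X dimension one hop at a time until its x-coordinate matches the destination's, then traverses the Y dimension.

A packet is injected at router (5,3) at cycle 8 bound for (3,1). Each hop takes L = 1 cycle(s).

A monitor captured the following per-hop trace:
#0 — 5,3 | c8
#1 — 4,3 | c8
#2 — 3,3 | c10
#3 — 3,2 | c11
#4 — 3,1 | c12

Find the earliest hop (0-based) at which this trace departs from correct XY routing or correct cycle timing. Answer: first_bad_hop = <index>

check 1→ d=(-1,0) cyc+0: BAD: Δcyc=0≠L

first_bad_hop = 1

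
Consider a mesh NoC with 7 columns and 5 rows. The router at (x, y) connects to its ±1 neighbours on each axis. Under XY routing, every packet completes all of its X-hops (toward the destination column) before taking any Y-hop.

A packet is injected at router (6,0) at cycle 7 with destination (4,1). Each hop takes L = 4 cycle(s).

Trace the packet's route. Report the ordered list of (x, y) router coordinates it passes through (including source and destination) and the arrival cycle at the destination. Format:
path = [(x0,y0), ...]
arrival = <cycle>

path = [(6,0), (5,0), (4,0), (4,1)]
arrival = 19

[0] x=6 y=0 t=7
[1] x=5 y=0 t=11 →W
[2] x=4 y=0 t=15 →W
[3] x=4 y=1 t=19 →N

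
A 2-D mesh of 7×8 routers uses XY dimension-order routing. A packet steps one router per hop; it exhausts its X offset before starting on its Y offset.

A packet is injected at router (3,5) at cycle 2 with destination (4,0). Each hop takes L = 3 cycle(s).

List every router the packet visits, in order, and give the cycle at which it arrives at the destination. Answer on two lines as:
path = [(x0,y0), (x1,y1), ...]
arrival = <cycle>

src (3,5)  cyc=2
E→(4,5)  cyc=5
S→(4,4)  cyc=8
S→(4,3)  cyc=11
S→(4,2)  cyc=14
S→(4,1)  cyc=17
S→(4,0)  cyc=20

path = [(3,5), (4,5), (4,4), (4,3), (4,2), (4,1), (4,0)]
arrival = 20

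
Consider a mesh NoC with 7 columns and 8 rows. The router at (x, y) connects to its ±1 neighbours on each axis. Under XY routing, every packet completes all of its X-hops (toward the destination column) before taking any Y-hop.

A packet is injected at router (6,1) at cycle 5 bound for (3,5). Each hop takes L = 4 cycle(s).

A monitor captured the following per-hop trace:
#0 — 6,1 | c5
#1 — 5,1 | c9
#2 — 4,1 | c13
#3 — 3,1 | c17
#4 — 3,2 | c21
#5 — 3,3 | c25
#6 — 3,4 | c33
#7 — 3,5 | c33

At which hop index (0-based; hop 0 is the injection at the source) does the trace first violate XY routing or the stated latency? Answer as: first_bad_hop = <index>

check 1→ d=(-1,0) cyc+4: ok
check 2→ d=(-1,0) cyc+4: ok
check 3→ d=(-1,0) cyc+4: ok
check 4→ d=(0,1) cyc+4: ok
check 5→ d=(0,1) cyc+4: ok
check 6→ d=(0,1) cyc+8: BAD: Δcyc=8≠L

first_bad_hop = 6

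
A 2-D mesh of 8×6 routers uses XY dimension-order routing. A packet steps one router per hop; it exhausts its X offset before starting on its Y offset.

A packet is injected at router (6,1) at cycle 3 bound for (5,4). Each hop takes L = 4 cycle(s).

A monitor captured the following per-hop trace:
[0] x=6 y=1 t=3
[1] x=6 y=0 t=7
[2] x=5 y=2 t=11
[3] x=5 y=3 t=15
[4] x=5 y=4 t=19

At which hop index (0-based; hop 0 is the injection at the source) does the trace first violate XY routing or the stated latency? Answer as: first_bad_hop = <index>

first_bad_hop = 1

  1: Δx=+0 Δy=-1 Δt=4 [BAD: Y-move but x=6≠5]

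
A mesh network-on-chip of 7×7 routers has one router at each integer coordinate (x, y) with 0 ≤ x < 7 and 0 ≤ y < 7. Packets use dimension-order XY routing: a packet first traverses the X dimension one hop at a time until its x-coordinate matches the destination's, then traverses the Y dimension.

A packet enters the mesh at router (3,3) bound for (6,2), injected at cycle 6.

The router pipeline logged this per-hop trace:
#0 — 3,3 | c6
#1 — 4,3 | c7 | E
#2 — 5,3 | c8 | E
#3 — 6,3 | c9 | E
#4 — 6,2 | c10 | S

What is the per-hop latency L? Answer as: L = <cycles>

L = 1

From hop 0 (6) to hop 1 (7): +1 cycles.
Per-hop latency L = Δcyc = 1.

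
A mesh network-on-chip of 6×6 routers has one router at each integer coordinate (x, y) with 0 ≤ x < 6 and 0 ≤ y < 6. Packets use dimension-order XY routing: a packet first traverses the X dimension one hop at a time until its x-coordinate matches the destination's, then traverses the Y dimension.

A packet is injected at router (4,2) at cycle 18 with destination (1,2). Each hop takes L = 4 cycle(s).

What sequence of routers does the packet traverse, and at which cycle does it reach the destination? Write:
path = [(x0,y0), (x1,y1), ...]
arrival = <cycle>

[0] x=4 y=2 t=18
[1] x=3 y=2 t=22 →W
[2] x=2 y=2 t=26 →W
[3] x=1 y=2 t=30 →W

path = [(4,2), (3,2), (2,2), (1,2)]
arrival = 30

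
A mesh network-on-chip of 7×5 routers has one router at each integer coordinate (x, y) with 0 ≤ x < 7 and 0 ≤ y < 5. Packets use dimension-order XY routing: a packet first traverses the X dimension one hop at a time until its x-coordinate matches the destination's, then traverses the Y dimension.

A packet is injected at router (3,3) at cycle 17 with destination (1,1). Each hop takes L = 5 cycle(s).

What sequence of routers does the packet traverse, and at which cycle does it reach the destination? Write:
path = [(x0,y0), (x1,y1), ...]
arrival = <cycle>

src (3,3)  cyc=17
W→(2,3)  cyc=22
W→(1,3)  cyc=27
S→(1,2)  cyc=32
S→(1,1)  cyc=37

path = [(3,3), (2,3), (1,3), (1,2), (1,1)]
arrival = 37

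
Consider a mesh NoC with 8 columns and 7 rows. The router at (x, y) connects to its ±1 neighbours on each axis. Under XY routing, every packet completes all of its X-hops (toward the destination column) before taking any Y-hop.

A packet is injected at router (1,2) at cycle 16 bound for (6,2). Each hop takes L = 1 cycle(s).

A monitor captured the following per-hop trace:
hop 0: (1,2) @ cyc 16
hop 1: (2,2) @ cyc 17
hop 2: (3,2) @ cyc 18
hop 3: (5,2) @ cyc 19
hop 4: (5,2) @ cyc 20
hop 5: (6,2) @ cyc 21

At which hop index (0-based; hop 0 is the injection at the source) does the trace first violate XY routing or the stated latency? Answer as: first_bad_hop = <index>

first_bad_hop = 3

hop 1: step (+1,+0), +1 cyc — ok
hop 2: step (+1,+0), +1 cyc — ok
hop 3: step (+2,+0), +1 cyc — BAD: non-unit step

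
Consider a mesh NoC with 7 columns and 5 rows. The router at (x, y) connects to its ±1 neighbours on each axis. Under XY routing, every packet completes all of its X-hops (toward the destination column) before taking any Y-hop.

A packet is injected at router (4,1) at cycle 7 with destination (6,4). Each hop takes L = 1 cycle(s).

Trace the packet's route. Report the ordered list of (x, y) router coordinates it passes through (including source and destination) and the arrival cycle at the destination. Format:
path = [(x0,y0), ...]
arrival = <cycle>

t=7: at (4,1)
t=8: at (5,1) after E
t=9: at (6,1) after E
t=10: at (6,2) after N
t=11: at (6,3) after N
t=12: at (6,4) after N

path = [(4,1), (5,1), (6,1), (6,2), (6,3), (6,4)]
arrival = 12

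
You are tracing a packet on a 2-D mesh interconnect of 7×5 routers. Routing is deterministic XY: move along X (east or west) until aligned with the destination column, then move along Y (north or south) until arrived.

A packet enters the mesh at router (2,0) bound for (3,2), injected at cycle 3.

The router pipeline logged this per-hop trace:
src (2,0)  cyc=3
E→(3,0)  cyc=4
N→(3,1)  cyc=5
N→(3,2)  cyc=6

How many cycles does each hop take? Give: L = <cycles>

Δcyc across hop 0→1: 4 − 3 = 1.
That increment is L by definition: L = 1.

L = 1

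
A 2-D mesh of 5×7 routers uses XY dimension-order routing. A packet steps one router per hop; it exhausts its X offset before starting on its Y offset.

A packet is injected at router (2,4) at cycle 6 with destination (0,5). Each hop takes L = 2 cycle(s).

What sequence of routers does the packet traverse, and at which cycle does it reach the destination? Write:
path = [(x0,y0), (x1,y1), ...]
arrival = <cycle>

src (2,4)  cyc=6
W→(1,4)  cyc=8
W→(0,4)  cyc=10
N→(0,5)  cyc=12

path = [(2,4), (1,4), (0,4), (0,5)]
arrival = 12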